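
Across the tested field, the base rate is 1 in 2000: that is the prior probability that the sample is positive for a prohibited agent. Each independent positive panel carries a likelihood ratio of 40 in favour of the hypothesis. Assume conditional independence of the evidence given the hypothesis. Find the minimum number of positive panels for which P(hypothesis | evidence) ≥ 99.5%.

Prior odds = 0.0005/0.9995 = 1/1999.
Likelihood ratio per positive panel = 40.
Target posterior odds = 0.995/0.005 = 199.
Require 40ⁿ ≥ 199 ÷ (1/1999) = 397801.
40³ = 64000 falls short of 397801 but 40⁴ = 2560000 reaches it, so n = 4.

4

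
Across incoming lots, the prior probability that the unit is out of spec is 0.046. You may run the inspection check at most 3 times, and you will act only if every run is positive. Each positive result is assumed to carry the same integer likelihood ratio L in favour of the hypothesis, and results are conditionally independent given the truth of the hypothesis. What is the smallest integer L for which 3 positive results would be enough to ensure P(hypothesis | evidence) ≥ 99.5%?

Prior odds = 0.046/0.954 = 23/477.
Target odds = 0.995/0.005 = 199.
Need L³ ≥ 199 ÷ (23/477) = 94923/23.
16³ = 4096 < 94923/23 ≤ 4913 = 17³, so L = 17.

17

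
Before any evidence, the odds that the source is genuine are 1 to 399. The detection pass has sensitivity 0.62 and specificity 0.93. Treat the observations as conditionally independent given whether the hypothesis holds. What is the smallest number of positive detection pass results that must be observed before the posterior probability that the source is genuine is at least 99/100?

5

Prior odds = 1/399.
False-positive rate = 1 − 0.93 = 0.07; likelihood ratio of a positive = 0.62/0.07 = 62/7.
Target odds: 0.99 ÷ 0.01 = 99.
Need (1/399) × (62/7)ⁿ ≥ 99, i.e. (62/7)ⁿ ≥ 39501.
(62/7)⁴ = 14776336/2401 falls short of 39501 but (62/7)⁵ = 916132832/16807 reaches it, so n = 5.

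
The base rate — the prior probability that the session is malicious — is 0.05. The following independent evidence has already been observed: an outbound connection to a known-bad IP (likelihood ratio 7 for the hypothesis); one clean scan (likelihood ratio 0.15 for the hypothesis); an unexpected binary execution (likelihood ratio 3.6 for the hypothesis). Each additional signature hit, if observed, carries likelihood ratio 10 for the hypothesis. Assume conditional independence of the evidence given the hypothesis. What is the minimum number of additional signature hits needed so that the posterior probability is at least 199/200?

4

Prior odds = 0.05/0.95 = 1/19.
Combined Bayes factor of the evidence already in hand = 7 × 0.15 × 3.6 = 3.78.
Odds after that evidence = (1/19) × 3.78 = 189/950.
Target odds = 0.995/0.005 = 199.
Need 10ⁿ ≥ 199 ÷ (189/950) = 189050/189.
10³ = 1000 falls short of 189050/189 but 10⁴ = 10000 reaches it, so n = 4.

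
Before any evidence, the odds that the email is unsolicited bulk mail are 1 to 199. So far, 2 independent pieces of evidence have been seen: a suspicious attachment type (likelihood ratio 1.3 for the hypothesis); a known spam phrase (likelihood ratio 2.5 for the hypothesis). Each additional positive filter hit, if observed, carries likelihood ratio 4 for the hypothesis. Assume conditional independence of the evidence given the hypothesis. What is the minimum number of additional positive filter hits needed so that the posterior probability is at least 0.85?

Prior odds = 1/199.
Combined Bayes factor of the evidence already in hand = 1.3 × 2.5 = 3.25.
Odds after that evidence = (1/199) × 3.25 = 13/796.
Target odds = 0.85/0.15 = 17/3.
Need 4ⁿ ≥ 17/3 ÷ (13/796) = 13532/39.
4⁴ = 256 falls short of 13532/39 but 4⁵ = 1024 reaches it, so n = 5.

5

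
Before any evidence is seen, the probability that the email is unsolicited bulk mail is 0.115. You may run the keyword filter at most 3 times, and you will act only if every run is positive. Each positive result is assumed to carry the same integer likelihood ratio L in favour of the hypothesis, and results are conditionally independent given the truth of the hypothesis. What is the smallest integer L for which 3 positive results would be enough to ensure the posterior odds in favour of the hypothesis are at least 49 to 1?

Prior odds = 0.115/0.885 = 23/177.
Target odds = 49.
Need L³ ≥ 49 ÷ (23/177) = 8673/23.
7³ = 343 < 8673/23 ≤ 512 = 8³, so L = 8.

8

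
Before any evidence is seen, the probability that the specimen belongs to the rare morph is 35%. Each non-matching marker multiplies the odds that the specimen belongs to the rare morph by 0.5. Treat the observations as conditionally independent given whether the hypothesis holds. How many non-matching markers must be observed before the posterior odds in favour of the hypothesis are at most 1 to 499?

9

Prior odds: 0.35 ÷ 0.65 = 7/13.
Likelihood ratio per non-matching marker = 0.5.
Target odds = 1/499.
Need (7/13) × 0.5ⁿ ≤ 1/499, i.e. 0.5ⁿ ≤ 13/3493.
0.5⁸ = 0.00390625 is still above 13/3493 but 0.5⁹ = 0.001953125 is at or below it, so n = 9.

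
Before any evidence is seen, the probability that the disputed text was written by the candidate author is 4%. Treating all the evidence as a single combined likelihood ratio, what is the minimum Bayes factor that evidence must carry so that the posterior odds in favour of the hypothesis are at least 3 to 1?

Prior odds = 0.04/0.96 = 1/24.
Target odds = 3.
Required Bayes factor = 3 ÷ (1/24) = 72.

72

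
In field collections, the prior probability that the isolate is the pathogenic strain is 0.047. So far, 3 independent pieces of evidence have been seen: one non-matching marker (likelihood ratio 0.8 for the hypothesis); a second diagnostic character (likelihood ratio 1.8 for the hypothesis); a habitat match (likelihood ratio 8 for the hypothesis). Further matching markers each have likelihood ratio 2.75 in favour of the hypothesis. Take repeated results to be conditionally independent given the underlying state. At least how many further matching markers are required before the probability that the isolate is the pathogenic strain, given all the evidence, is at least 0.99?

6

Prior odds = 0.047/0.953 = 47/953.
Combined Bayes factor of the evidence already in hand = 0.8 × 1.8 × 8 = 11.52.
Odds after that evidence = (47/953) × 11.52 = 13536/23825.
Target odds = 0.99/0.01 = 99.
Need 2.75ⁿ ≥ 99 ÷ (13536/23825) = 262075/1504.
2.75⁵ = 161051/1024 falls short of 262075/1504 but 2.75⁶ = 1771561/4096 reaches it, so n = 6.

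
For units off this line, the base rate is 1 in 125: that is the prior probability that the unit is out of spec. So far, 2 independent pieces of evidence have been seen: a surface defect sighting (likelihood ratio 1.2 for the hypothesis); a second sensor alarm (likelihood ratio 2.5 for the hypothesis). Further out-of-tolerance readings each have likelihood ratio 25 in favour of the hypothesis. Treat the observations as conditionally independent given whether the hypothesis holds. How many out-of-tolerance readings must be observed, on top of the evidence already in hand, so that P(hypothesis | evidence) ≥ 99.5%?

Prior odds = 0.008/0.992 = 1/124.
Combined Bayes factor of the evidence already in hand = 1.2 × 2.5 = 3.
Odds after that evidence = (1/124) × 3 = 3/124.
Target odds = 0.995/0.005 = 199.
Need 25ⁿ ≥ 199 ÷ (3/124) = 24676/3.
25² = 625 falls short of 24676/3 but 25³ = 15625 reaches it, so n = 3.

3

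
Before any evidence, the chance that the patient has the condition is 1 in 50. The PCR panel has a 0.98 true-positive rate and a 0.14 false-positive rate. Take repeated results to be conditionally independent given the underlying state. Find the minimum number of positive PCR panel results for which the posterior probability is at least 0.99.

Prior odds = 0.02/0.98 = 1/49.
Likelihood ratio of a positive result = 0.98/0.14 = 7.
Target posterior odds = 0.99/0.01 = 99.
Require 7ⁿ ≥ 99 ÷ (1/49) = 4851.
7⁴ = 2401 falls short of 4851 but 7⁵ = 16807 reaches it, so n = 5.

5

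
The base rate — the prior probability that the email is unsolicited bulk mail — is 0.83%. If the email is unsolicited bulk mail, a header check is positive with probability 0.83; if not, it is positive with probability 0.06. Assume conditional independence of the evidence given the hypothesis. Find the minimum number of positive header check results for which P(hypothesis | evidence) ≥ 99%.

4

Prior odds: 0.0083 ÷ 0.9917 = 83/9917.
Likelihood ratio of a positive = 0.83/0.06 = 83/6.
Target odds: 0.99 ÷ 0.01 = 99.
Need (83/9917) × (83/6)ⁿ ≥ 99, i.e. (83/6)ⁿ ≥ 981783/83.
(83/6)³ = 571787/216 falls short of 981783/83 but (83/6)⁴ = 47458321/1296 reaches it, so n = 4.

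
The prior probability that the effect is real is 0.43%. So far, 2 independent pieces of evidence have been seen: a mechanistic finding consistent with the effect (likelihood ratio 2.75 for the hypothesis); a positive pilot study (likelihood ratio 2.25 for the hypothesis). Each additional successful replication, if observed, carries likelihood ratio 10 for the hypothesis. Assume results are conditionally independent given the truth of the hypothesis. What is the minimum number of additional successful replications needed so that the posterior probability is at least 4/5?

Prior odds = 0.0043/0.9957 = 43/9957.
Combined Bayes factor of the evidence already in hand = 2.75 × 2.25 = 6.1875.
Odds after that evidence = (43/9957) × 6.1875 = 1419/53104.
Target odds = 0.8/0.2 = 4.
Need 10ⁿ ≥ 4 ÷ (1419/53104) = 212416/1419.
10² = 100 falls short of 212416/1419 but 10³ = 1000 reaches it, so n = 3.

3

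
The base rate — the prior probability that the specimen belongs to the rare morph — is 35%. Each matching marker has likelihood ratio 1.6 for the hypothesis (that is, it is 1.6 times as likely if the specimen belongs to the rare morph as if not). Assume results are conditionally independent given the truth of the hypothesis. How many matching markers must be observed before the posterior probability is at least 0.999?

Prior odds = 0.35/0.65 = 7/13.
Likelihood ratio per matching marker = 1.6.
Target odds: 0.999 ÷ 0.001 = 999.
Require 1.6ⁿ ≥ 999 ÷ (7/13) = 12987/7.
1.6¹⁶ ≈1844.67 falls short of 12987/7 but 1.6¹⁷ ≈2951.48 reaches it, so n = 17.

17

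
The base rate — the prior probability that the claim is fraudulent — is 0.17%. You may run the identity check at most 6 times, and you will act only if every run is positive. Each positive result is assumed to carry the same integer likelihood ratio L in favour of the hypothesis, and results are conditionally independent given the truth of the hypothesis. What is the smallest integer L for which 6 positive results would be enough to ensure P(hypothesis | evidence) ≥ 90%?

5

Prior odds = 0.0017/0.9983 = 17/9983.
Target odds = 0.9/0.1 = 9.
Need L⁶ ≥ 9 ÷ (17/9983) = 89847/17.
4⁶ = 4096 < 89847/17 ≤ 15625 = 5⁶, so L = 5.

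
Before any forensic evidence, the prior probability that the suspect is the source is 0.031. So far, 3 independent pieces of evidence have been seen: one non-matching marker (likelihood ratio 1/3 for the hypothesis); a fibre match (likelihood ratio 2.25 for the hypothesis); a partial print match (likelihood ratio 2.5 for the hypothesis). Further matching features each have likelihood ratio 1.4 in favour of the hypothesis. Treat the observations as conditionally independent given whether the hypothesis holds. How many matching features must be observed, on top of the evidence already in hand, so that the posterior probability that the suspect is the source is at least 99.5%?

25

Prior odds = 0.031/0.969 = 31/969.
Combined Bayes factor of the evidence already in hand = (1/3) × 2.25 × 2.5 = 1.875.
Odds after that evidence = (31/969) × 1.875 = 155/2584.
Target odds = 0.995/0.005 = 199.
Need 1.4ⁿ ≥ 199 ÷ (155/2584) = 514216/155.
1.4²⁴ ≈3214.2 falls short of 514216/155 but 1.4²⁵ ≈4499.88 reaches it, so n = 25.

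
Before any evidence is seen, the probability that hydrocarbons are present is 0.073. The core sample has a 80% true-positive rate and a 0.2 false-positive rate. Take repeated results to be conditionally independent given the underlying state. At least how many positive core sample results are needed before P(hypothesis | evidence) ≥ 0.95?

Prior odds = 0.073/0.927 = 73/927.
Likelihood ratio of a positive result = 0.8/0.2 = 4.
Target posterior odds = 0.95/0.05 = 19.
Require 4ⁿ ≥ 19 ÷ (73/927) = 17613/73.
4³ = 64 falls short of 17613/73 but 4⁴ = 256 reaches it, so n = 4.

4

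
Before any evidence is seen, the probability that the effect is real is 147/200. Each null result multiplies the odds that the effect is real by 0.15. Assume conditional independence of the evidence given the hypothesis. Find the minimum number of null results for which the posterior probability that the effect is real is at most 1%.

3

Prior odds: 0.735 ÷ 0.265 = 147/53.
Likelihood ratio per null result = 0.15.
Target odds: 0.01 ÷ 0.99 = 1/99.
Require 0.15ⁿ ≤ 1/99 ÷ (147/53) = 53/14553.
0.15² = 0.0225 is still above 53/14553 but 0.15³ = 0.003375 is at or below it, so n = 3.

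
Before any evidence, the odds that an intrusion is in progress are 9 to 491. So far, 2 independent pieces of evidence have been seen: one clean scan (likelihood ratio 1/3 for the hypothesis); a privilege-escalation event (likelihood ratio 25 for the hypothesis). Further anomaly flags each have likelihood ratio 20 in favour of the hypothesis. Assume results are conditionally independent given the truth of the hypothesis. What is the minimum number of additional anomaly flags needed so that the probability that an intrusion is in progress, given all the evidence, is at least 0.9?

2

Prior odds = 9/491.
Combined Bayes factor of the evidence already in hand = (1/3) × 25 = 25/3.
Odds after that evidence = (9/491) × 25/3 = 75/491.
Target odds = 0.9/0.1 = 9.
Need 20ⁿ ≥ 9 ÷ (75/491) = 58.92.
20¹ = 20 falls short of 58.92 but 20² = 400 reaches it, so n = 2.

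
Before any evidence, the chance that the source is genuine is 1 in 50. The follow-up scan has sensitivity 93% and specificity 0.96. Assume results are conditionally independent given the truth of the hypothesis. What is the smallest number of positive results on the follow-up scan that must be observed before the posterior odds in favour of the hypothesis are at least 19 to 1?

Prior odds = 0.02/0.98 = 1/49.
False-positive rate = 1 − 0.96 = 0.04; likelihood ratio of a positive = 0.93/0.04 = 23.25.
Target odds = 19.
Require 23.25ⁿ ≥ 19 ÷ (1/49) = 931.
23.25² = 540.5625 falls short of 931 but 23.25³ = 804357/64 reaches it, so n = 3.

3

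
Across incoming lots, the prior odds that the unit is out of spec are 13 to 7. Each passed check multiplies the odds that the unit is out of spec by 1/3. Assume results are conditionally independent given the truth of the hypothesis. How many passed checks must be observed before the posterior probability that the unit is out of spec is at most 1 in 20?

Prior odds = 13/7.
Likelihood ratio per passed check = 1/3.
Target posterior odds = 0.05/0.95 = 1/19.
Need (13/7) × (1/3)ⁿ ≤ 1/19, i.e. (1/3)ⁿ ≤ 7/247.
(1/3)³ = 1/27 is still above 7/247 but (1/3)⁴ = 1/81 is at or below it, so n = 4.

4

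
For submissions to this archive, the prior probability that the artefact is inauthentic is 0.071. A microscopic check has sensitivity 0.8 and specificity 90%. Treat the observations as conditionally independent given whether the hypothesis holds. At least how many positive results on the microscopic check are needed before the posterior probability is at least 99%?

4

Prior odds = 0.071/0.929 = 71/929.
False-positive rate = 1 − 0.9 = 0.1; likelihood ratio of a positive = 0.8/0.1 = 8.
Target odds: 0.99 ÷ 0.01 = 99.
Need (71/929) × 8ⁿ ≥ 99, i.e. 8ⁿ ≥ 91971/71.
8³ = 512 falls short of 91971/71 but 8⁴ = 4096 reaches it, so n = 4.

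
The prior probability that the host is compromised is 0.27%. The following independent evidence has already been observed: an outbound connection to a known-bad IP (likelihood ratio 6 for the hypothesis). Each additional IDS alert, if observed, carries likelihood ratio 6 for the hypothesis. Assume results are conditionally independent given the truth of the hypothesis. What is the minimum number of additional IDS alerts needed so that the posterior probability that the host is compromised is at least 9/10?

Prior odds = 0.0027/0.9973 = 27/9973.
Bayes factor of the evidence already in hand = 6.
Odds after that evidence = (27/9973) × 6 = 162/9973.
Target odds = 0.9/0.1 = 9.
Need 6ⁿ ≥ 9 ÷ (162/9973) = 9973/18.
6³ = 216 falls short of 9973/18 but 6⁴ = 1296 reaches it, so n = 4.

4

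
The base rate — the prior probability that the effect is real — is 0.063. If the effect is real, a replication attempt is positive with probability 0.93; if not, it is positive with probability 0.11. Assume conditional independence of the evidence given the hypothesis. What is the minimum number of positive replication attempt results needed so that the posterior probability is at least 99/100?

4

Prior odds = 0.063/0.937 = 63/937.
Likelihood ratio of a positive = 0.93/0.11 = 93/11.
Target posterior odds = 0.99/0.01 = 99.
Need (63/937) × (93/11)ⁿ ≥ 99, i.e. (93/11)ⁿ ≥ 10307/7.
(93/11)³ = 804357/1331 falls short of 10307/7 but (93/11)⁴ = 74805201/14641 reaches it, so n = 4.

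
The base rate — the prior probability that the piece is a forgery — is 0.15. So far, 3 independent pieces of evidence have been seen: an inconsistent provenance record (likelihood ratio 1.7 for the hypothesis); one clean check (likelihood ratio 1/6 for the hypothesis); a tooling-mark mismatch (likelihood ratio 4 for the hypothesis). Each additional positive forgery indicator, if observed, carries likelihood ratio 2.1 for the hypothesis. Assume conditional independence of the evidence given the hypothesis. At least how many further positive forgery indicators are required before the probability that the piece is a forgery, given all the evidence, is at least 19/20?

7

Prior odds = 0.15/0.85 = 3/17.
Combined Bayes factor of the evidence already in hand = 1.7 × (1/6) × 4 = 17/15.
Odds after that evidence = (3/17) × 17/15 = 0.2.
Target odds = 0.95/0.05 = 19.
Need 2.1ⁿ ≥ 19 ÷ 0.2 = 95.
2.1⁶ = 85766121/1000000 falls short of 95 but 2.1⁷ ≈180.109 reaches it, so n = 7.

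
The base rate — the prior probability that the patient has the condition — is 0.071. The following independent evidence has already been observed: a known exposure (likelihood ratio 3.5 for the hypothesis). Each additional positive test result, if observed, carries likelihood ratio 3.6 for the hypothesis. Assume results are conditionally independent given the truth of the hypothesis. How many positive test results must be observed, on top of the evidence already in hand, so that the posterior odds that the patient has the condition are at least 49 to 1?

Prior odds = 0.071/0.929 = 71/929.
Bayes factor of the evidence already in hand = 3.5.
Odds after that evidence = (71/929) × 3.5 = 497/1858.
Target odds = 49.
Need 3.6ⁿ ≥ 49 ÷ (497/1858) = 13006/71.
3.6⁴ = 167.9616 falls short of 13006/71 but 3.6⁵ = 604.66176 reaches it, so n = 5.

5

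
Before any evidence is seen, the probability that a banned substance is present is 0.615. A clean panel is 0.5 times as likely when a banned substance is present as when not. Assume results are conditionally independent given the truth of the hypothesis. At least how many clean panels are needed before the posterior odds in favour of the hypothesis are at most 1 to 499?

10

Prior odds: 0.615 ÷ 0.385 = 123/77.
Likelihood ratio per clean panel = 0.5.
Target odds = 1/499.
Need (123/77) × 0.5ⁿ ≤ 1/499, i.e. 0.5ⁿ ≤ 77/61377.
0.5⁹ = 0.001953125 is still above 77/61377 but 0.5¹⁰ = 1/1024 is at or below it, so n = 10.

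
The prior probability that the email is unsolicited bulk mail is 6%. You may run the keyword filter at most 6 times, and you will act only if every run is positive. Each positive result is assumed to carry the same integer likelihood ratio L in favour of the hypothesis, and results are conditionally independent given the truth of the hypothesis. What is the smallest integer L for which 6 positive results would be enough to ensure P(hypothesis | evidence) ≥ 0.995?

4

Prior odds = 0.06/0.94 = 3/47.
Target odds = 0.995/0.005 = 199.
Need L⁶ ≥ 199 ÷ (3/47) = 9353/3.
3⁶ = 729 < 9353/3 ≤ 4096 = 4⁶, so L = 4.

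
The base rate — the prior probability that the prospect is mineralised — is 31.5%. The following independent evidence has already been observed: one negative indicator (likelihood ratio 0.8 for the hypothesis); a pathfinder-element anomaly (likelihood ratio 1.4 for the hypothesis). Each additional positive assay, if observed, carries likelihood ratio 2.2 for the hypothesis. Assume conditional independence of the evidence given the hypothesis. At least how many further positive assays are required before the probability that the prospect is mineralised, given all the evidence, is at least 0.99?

7

Prior odds = 0.315/0.685 = 63/137.
Combined Bayes factor of the evidence already in hand = 0.8 × 1.4 = 1.12.
Odds after that evidence = (63/137) × 1.12 = 1764/3425.
Target odds = 0.99/0.01 = 99.
Need 2.2ⁿ ≥ 99 ÷ (1764/3425) = 37675/196.
2.2⁶ = 1771561/15625 falls short of 37675/196 but 2.2⁷ = 19487171/78125 reaches it, so n = 7.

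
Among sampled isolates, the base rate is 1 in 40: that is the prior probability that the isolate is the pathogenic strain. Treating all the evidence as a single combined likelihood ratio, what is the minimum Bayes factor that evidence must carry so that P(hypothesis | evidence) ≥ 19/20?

741

Prior odds = 0.025/0.975 = 1/39.
Target odds = 0.95/0.05 = 19.
Required Bayes factor = 19 ÷ (1/39) = 741.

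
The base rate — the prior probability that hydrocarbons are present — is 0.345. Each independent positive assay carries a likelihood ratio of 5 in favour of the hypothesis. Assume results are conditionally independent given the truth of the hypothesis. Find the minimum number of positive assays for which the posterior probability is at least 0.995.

Prior odds: 0.345 ÷ 0.655 = 69/131.
Likelihood ratio per positive assay = 5.
Target odds: 0.995 ÷ 0.005 = 199.
Require 5ⁿ ≥ 199 ÷ (69/131) = 26069/69.
5³ = 125 falls short of 26069/69 but 5⁴ = 625 reaches it, so n = 4.

4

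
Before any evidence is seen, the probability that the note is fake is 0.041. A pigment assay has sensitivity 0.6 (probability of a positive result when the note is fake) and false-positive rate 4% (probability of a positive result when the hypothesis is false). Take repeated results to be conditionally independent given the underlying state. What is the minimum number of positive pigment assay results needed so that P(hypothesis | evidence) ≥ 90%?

2

Prior odds = 0.041/0.959 = 41/959.
Likelihood ratio of a positive result = 0.6/0.04 = 15.
Target odds: 0.9 ÷ 0.1 = 9.
Require 15ⁿ ≥ 9 ÷ (41/959) = 8631/41.
15¹ = 15 falls short of 8631/41 but 15² = 225 reaches it, so n = 2.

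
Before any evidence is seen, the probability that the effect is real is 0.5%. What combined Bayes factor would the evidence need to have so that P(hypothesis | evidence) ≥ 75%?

Prior odds = 0.005/0.995 = 1/199.
Target odds = 0.75/0.25 = 3.
Required Bayes factor = 3 ÷ (1/199) = 597.

597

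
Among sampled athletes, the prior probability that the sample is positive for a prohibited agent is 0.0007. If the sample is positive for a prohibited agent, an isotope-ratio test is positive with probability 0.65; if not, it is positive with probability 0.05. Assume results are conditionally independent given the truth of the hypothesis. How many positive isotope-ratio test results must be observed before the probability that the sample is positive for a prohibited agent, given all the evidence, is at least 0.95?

4

Prior odds: 0.0007 ÷ 0.9993 = 7/9993.
Likelihood ratio of a positive = 0.65/0.05 = 13.
Target posterior odds = 0.95/0.05 = 19.
Require 13ⁿ ≥ 19 ÷ (7/9993) = 189867/7.
13³ = 2197 falls short of 189867/7 but 13⁴ = 28561 reaches it, so n = 4.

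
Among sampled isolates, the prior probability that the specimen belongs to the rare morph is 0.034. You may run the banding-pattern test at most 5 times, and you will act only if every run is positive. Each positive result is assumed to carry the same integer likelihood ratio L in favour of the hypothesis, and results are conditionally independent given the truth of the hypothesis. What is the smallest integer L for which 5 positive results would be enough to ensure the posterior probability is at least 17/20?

Prior odds = 0.034/0.966 = 17/483.
Target odds = 0.85/0.15 = 17/3.
Need L⁵ ≥ 17/3 ÷ (17/483) = 161.
2⁵ = 32 < 161 ≤ 243 = 3⁵, so L = 3.

3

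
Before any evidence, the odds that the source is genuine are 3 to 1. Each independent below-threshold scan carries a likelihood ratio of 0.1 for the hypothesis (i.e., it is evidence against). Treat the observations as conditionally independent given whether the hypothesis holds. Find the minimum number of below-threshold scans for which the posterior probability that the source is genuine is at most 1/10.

Prior odds = 3.
Likelihood ratio per below-threshold scan = 0.1.
Target posterior odds = 0.1/0.9 = 1/9.
Need 3 × 0.1ⁿ ≤ 1/9, i.e. 0.1ⁿ ≤ 1/27.
0.1¹ = 0.1 is still above 1/27 but 0.1² = 0.01 is at or below it, so n = 2.

2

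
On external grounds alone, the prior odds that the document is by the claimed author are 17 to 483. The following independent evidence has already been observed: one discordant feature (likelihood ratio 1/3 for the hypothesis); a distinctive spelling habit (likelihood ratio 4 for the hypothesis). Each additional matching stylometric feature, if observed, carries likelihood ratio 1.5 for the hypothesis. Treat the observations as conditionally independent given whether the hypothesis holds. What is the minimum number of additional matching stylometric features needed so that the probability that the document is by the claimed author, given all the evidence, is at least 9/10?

13

Prior odds = 17/483.
Combined Bayes factor of the evidence already in hand = (1/3) × 4 = 4/3.
Odds after that evidence = (17/483) × 4/3 = 68/1449.
Target odds = 0.9/0.1 = 9.
Need 1.5ⁿ ≥ 9 ÷ (68/1449) = 13041/68.
1.5¹² = 531441/4096 falls short of 13041/68 but 1.5¹³ = 1594323/8192 reaches it, so n = 13.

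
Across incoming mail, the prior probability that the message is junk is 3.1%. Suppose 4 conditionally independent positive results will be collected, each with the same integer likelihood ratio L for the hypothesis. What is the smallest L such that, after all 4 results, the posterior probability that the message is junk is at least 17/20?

Prior odds = 0.031/0.969 = 31/969.
Target odds = 0.85/0.15 = 17/3.
Need L⁴ ≥ 17/3 ÷ (31/969) = 5491/31.
3⁴ = 81 < 5491/31 ≤ 256 = 4⁴, so L = 4.

4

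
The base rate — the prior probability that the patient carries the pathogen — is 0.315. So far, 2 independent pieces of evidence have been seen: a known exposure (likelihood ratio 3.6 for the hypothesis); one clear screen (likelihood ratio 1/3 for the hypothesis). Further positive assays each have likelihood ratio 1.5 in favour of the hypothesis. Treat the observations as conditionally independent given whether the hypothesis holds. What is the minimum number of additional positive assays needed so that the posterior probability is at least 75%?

5

Prior odds = 0.315/0.685 = 63/137.
Combined Bayes factor of the evidence already in hand = 3.6 × (1/3) = 1.2.
Odds after that evidence = (63/137) × 1.2 = 378/685.
Target odds = 0.75/0.25 = 3.
Need 1.5ⁿ ≥ 3 ÷ (378/685) = 685/126.
1.5⁴ = 5.0625 falls short of 685/126 but 1.5⁵ = 7.59375 reaches it, so n = 5.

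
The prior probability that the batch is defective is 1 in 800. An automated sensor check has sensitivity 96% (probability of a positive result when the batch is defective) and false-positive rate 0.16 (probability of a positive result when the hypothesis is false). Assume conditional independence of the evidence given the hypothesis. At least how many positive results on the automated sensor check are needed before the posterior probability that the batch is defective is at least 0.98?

6

Prior odds = 0.00125/0.99875 = 1/799.
Likelihood ratio of a positive result = 0.96/0.16 = 6.
Target odds: 0.98 ÷ 0.02 = 49.
Need (1/799) × 6ⁿ ≥ 49, i.e. 6ⁿ ≥ 39151.
6⁵ = 7776 falls short of 39151 but 6⁶ = 46656 reaches it, so n = 6.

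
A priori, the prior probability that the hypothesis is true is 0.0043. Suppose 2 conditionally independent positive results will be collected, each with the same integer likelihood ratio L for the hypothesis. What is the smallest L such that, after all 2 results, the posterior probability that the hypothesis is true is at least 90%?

46

Prior odds = 0.0043/0.9957 = 43/9957.
Target odds = 0.9/0.1 = 9.
Need L² ≥ 9 ÷ (43/9957) = 89613/43.
45² = 2025 < 89613/43 ≤ 2116 = 46², so L = 46.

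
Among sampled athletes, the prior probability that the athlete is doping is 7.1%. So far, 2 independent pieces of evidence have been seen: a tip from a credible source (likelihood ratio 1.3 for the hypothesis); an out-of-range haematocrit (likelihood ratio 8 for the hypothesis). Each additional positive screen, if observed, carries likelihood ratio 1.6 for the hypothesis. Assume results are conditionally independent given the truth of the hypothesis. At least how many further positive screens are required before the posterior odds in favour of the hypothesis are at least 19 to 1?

Prior odds = 0.071/0.929 = 71/929.
Combined Bayes factor of the evidence already in hand = 1.3 × 8 = 10.4.
Odds after that evidence = (71/929) × 10.4 = 3692/4645.
Target odds = 19.
Need 1.6ⁿ ≥ 19 ÷ (3692/4645) = 88255/3692.
1.6⁶ = 262144/15625 falls short of 88255/3692 but 1.6⁷ = 2097152/78125 reaches it, so n = 7.

7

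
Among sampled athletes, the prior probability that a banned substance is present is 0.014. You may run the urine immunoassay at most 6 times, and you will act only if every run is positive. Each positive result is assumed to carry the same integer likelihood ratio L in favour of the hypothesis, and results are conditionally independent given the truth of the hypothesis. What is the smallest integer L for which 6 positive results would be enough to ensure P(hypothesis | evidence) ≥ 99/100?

Prior odds = 0.014/0.986 = 7/493.
Target odds = 0.99/0.01 = 99.
Need L⁶ ≥ 99 ÷ (7/493) = 48807/7.
4⁶ = 4096 < 48807/7 ≤ 15625 = 5⁶, so L = 5.

5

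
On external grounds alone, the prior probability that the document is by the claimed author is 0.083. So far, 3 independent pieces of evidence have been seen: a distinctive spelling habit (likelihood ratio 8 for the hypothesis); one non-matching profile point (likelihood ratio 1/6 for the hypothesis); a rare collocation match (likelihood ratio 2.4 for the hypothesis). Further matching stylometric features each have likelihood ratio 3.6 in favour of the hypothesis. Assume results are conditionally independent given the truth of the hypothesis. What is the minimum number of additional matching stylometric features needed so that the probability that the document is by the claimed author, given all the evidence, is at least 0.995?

Prior odds = 0.083/0.917 = 83/917.
Combined Bayes factor of the evidence already in hand = 8 × (1/6) × 2.4 = 3.2.
Odds after that evidence = (83/917) × 3.2 = 1328/4585.
Target odds = 0.995/0.005 = 199.
Need 3.6ⁿ ≥ 199 ÷ (1328/4585) = 912415/1328.
3.6⁵ = 604.66176 falls short of 912415/1328 but 3.6⁶ = 34012224/15625 reaches it, so n = 6.

6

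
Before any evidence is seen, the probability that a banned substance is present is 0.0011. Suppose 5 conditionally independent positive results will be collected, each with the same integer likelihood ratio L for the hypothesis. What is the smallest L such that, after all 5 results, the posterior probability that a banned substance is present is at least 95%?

Prior odds = 0.0011/0.9989 = 11/9989.
Target odds = 0.95/0.05 = 19.
Need L⁵ ≥ 19 ÷ (11/9989) = 189791/11.
7⁵ = 16807 < 189791/11 ≤ 32768 = 8⁵, so L = 8.

8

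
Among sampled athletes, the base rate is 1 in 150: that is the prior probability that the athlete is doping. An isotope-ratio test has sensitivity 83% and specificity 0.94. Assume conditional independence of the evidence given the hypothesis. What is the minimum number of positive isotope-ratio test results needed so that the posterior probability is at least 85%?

3

Prior odds: (1/150) ÷ (149/150) = 1/149.
False-positive rate = 1 − 0.94 = 0.06; likelihood ratio of a positive = 0.83/0.06 = 83/6.
Target posterior odds = 0.85/0.15 = 17/3.
Need (1/149) × (83/6)ⁿ ≥ 17/3, i.e. (83/6)ⁿ ≥ 2533/3.
(83/6)² = 6889/36 falls short of 2533/3 but (83/6)³ = 571787/216 reaches it, so n = 3.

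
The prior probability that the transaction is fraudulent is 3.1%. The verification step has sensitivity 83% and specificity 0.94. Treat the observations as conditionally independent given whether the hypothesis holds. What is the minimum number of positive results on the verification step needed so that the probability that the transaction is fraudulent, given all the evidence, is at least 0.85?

Prior odds: 0.031 ÷ 0.969 = 31/969.
False-positive rate = 1 − 0.94 = 0.06; likelihood ratio of a positive = 0.83/0.06 = 83/6.
Target posterior odds = 0.85/0.15 = 17/3.
Require (83/6)ⁿ ≥ 17/3 ÷ (31/969) = 5491/31.
(83/6)¹ = 83/6 falls short of 5491/31 but (83/6)² = 6889/36 reaches it, so n = 2.

2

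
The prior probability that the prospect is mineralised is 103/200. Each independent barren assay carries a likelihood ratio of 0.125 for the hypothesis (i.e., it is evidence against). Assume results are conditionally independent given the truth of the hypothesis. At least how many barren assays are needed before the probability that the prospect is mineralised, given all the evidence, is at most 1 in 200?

3

Prior odds: 0.515 ÷ 0.485 = 103/97.
Likelihood ratio per barren assay = 0.125.
Target odds: 0.005 ÷ 0.995 = 1/199.
Need (103/97) × 0.125ⁿ ≤ 1/199, i.e. 0.125ⁿ ≤ 97/20497.
0.125² = 0.015625 is still above 97/20497 but 0.125³ = 0.001953125 is at or below it, so n = 3.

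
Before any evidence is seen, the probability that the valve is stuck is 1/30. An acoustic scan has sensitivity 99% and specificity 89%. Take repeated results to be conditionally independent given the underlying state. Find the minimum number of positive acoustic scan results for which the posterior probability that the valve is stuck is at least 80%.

3

Prior odds: (1/30) ÷ (29/30) = 1/29.
False-positive rate = 1 − 0.89 = 0.11; likelihood ratio of a positive = 0.99/0.11 = 9.
Target posterior odds = 0.8/0.2 = 4.
Need (1/29) × 9ⁿ ≥ 4, i.e. 9ⁿ ≥ 116.
9² = 81 falls short of 116 but 9³ = 729 reaches it, so n = 3.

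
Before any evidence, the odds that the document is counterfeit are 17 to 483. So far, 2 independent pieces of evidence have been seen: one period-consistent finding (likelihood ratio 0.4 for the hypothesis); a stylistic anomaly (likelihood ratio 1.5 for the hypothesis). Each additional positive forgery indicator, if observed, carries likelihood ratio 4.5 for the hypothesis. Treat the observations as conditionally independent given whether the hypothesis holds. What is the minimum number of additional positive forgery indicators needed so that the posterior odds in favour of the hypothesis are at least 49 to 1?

Prior odds = 17/483.
Combined Bayes factor of the evidence already in hand = 0.4 × 1.5 = 0.6.
Odds after that evidence = (17/483) × 0.6 = 17/805.
Target odds = 49.
Need 4.5ⁿ ≥ 49 ÷ (17/805) = 39445/17.
4.5⁵ = 1845.28125 falls short of 39445/17 but 4.5⁶ = 8303.765625 reaches it, so n = 6.

6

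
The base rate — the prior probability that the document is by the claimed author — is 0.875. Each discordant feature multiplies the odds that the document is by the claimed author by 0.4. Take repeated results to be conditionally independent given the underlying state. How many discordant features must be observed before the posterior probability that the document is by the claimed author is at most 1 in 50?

7

Prior odds = 0.875/0.125 = 7.
Likelihood ratio per discordant feature = 0.4.
Target posterior odds = 0.02/0.98 = 1/49.
Need 7 × 0.4ⁿ ≤ 1/49, i.e. 0.4ⁿ ≤ 1/343.
0.4⁶ = 64/15625 is still above 1/343 but 0.4⁷ = 128/78125 is at or below it, so n = 7.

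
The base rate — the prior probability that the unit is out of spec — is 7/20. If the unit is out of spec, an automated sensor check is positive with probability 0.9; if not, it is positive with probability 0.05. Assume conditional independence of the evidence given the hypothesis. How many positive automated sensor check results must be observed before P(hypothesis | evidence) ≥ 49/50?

2

Prior odds: 0.35 ÷ 0.65 = 7/13.
Likelihood ratio of a positive = 0.9/0.05 = 18.
Target odds: 0.98 ÷ 0.02 = 49.
Require 18ⁿ ≥ 49 ÷ (7/13) = 91.
18¹ = 18 falls short of 91 but 18² = 324 reaches it, so n = 2.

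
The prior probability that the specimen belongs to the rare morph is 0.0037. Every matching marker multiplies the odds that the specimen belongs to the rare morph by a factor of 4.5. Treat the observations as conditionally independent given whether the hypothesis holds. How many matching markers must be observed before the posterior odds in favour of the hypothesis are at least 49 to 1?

7

Prior odds: 0.0037 ÷ 0.9963 = 37/9963.
Likelihood ratio per matching marker = 4.5.
Target odds = 49.
Need (37/9963) × 4.5ⁿ ≥ 49, i.e. 4.5ⁿ ≥ 488187/37.
4.5⁶ = 8303.765625 falls short of 488187/37 but 4.5⁷ = 4782969/128 reaches it, so n = 7.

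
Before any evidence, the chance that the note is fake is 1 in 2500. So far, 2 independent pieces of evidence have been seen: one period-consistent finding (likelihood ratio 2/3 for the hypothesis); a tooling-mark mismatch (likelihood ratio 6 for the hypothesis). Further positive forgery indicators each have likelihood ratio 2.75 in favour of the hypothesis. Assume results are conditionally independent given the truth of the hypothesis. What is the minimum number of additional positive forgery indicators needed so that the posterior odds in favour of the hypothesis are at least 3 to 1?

Prior odds = 0.0004/0.9996 = 1/2499.
Combined Bayes factor of the evidence already in hand = (2/3) × 6 = 4.
Odds after that evidence = (1/2499) × 4 = 4/2499.
Target odds = 3.
Need 2.75ⁿ ≥ 3 ÷ (4/2499) = 1874.25.
2.75⁷ = 19487171/16384 falls short of 1874.25 but 2.75⁸ = 214358881/65536 reaches it, so n = 8.

8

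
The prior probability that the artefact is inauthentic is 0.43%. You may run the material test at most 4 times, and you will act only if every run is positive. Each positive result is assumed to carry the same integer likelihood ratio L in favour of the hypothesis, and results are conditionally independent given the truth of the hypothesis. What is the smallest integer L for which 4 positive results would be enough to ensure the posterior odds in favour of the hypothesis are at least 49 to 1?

Prior odds = 0.0043/0.9957 = 43/9957.
Target odds = 49.
Need L⁴ ≥ 49 ÷ (43/9957) = 487893/43.
10⁴ = 10000 < 487893/43 ≤ 14641 = 11⁴, so L = 11.

11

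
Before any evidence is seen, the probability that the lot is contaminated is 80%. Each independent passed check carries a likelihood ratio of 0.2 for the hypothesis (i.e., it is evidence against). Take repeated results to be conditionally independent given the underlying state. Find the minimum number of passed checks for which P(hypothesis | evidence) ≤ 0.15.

2

Prior odds = 0.8/0.2 = 4.
Likelihood ratio per passed check = 0.2.
Target odds: 0.15 ÷ 0.85 = 3/17.
Require 0.2ⁿ ≤ 3/17 ÷ 4 = 3/68.
0.2¹ = 0.2 is still above 3/68 but 0.2² = 0.04 is at or below it, so n = 2.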